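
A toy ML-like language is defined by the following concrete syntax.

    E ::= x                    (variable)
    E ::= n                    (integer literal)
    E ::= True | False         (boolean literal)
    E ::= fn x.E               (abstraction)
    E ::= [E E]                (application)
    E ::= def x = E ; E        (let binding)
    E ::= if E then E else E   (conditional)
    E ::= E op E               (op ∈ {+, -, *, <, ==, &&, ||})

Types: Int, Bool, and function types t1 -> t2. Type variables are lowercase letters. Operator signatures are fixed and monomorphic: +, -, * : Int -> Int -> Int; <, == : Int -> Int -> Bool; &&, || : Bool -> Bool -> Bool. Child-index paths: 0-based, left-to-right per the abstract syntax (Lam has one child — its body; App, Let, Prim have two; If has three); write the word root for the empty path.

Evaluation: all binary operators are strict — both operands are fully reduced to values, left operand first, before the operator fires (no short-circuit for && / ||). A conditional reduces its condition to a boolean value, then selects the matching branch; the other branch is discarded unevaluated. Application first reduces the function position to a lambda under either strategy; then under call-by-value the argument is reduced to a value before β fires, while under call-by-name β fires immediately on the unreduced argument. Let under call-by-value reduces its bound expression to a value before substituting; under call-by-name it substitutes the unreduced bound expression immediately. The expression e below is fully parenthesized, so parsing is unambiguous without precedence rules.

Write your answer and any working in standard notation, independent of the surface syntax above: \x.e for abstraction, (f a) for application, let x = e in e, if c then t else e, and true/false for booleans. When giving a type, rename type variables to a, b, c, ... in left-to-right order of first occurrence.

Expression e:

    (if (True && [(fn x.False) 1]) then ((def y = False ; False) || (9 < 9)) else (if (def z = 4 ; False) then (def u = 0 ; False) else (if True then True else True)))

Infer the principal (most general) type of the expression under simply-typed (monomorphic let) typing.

Answer: Bool

Working:
  unify Bool ~ Bool
\x._ : a -> Bool
  unify a -> Bool ~ Int -> b
  unify a ~ Int
  unify Bool ~ b
_ _ : Bool
  unify Bool ~ Bool
  unify Bool ~ Bool
let y : Bool
  unify Bool ~ Bool
  unify Int ~ Int
  unify Int ~ Int
  unify Bool ~ Bool
let z : Int
  unify Bool ~ Bool
let u : Int
  unify Bool ~ Bool
  unify Bool ~ Bool
  unify Bool ~ Bool
  unify Bool ~ Bool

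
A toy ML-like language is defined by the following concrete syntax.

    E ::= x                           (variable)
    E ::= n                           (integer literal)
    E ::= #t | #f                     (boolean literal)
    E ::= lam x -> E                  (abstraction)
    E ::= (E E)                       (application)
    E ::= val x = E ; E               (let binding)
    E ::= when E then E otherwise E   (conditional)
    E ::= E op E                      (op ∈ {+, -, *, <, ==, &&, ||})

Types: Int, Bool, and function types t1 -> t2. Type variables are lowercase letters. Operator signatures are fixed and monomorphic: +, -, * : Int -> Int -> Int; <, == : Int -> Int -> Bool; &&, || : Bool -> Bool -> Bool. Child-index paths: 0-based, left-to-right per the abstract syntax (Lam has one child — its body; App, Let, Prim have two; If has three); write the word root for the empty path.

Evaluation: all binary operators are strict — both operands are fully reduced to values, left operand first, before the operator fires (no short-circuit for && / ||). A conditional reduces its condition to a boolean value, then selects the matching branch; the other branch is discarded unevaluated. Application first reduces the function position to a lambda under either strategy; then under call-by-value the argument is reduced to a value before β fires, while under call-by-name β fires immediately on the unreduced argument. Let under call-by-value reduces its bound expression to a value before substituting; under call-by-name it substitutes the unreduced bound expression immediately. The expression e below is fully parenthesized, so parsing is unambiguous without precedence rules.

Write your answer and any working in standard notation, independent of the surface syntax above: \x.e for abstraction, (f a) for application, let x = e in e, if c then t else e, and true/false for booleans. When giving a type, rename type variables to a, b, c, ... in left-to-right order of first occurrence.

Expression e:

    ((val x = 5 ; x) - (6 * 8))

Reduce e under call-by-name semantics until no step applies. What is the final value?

Working:
step 0: ((let x = 5 in x) - (6 * 8))
step 1: [let@0] (5 - (6 * 8))
step 2: [delta@1] (5 - 48)
step 3: [delta@root] -43

Answer: -43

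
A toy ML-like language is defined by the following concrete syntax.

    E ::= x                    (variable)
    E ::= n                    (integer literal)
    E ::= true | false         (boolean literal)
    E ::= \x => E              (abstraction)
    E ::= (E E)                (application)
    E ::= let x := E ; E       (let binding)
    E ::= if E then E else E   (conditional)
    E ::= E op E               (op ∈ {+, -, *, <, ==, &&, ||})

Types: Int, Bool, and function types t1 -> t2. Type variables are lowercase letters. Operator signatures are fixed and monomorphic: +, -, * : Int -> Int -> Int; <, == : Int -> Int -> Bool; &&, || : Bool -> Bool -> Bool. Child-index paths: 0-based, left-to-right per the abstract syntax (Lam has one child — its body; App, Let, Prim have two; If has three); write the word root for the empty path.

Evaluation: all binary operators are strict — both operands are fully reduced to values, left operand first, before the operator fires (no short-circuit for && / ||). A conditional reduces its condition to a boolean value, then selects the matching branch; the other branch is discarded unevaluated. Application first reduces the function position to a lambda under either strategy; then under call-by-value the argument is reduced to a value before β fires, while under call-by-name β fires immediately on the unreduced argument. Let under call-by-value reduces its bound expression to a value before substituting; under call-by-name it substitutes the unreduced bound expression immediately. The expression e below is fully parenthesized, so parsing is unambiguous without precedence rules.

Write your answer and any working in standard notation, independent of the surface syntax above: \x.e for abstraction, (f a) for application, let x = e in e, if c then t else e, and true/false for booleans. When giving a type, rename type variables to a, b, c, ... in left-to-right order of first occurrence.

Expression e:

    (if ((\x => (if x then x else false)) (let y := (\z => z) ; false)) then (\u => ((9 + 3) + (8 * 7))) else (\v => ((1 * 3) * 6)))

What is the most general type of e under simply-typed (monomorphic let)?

Answer: a -> Int

Derivation:
x : a
  unify a ~ Bool
x : Bool
  unify Bool ~ Bool
\x._ : Bool -> Bool
z : b
\z._ : b -> b
let y : b -> b
  unify Bool -> Bool ~ Bool -> c
  unify Bool ~ Bool
  unify Bool ~ c
_ _ : Bool
  unify Bool ~ Bool
  unify Int ~ Int
  unify Int ~ Int
  unify Int ~ Int
  unify Int ~ Int
  unify Int ~ Int
  unify Int ~ Int
\u._ : d -> Int
  unify Int ~ Int
  unify Int ~ Int
  unify Int ~ Int
  unify Int ~ Int
\v._ : e -> Int
  unify d -> Int ~ e -> Int
  unify d ~ e
  unify Int ~ Int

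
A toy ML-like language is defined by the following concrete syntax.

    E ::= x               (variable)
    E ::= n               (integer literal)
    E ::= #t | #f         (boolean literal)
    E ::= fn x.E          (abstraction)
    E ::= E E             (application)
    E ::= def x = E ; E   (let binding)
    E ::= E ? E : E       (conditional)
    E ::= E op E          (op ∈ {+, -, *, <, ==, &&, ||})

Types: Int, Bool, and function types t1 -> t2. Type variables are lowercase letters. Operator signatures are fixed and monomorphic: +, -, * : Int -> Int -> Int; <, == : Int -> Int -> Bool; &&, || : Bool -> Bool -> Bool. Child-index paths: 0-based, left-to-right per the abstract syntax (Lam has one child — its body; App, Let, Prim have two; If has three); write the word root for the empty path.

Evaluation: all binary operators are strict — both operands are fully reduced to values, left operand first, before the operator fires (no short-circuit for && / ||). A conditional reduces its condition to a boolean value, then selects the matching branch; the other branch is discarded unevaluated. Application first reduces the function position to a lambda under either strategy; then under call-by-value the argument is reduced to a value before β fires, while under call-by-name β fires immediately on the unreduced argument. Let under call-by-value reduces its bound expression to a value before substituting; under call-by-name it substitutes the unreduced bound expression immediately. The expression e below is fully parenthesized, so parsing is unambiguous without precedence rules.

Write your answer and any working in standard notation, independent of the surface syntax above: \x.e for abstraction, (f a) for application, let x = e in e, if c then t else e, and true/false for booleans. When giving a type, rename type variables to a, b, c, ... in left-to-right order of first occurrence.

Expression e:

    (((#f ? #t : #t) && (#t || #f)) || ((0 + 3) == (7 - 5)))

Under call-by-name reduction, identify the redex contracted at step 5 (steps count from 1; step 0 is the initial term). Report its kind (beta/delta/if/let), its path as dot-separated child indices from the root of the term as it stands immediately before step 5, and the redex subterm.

Trace:
step 0: (((if false then true else true) && (true || false)) || ((0 + 3) == (7 - 5)))
step 1: [if@0.0] ((true && (true || false)) || ((0 + 3) == (7 - 5)))
step 2: [delta@0.1] ((true && true) || ((0 + 3) == (7 - 5)))
step 3: [delta@0] (true || ((0 + 3) == (7 - 5)))
step 4: [delta@1.0] (true || (3 == (7 - 5)))
step 5: [delta@1.1] (true || (3 == 2))

Answer: delta at 1.1 : (7 - 5)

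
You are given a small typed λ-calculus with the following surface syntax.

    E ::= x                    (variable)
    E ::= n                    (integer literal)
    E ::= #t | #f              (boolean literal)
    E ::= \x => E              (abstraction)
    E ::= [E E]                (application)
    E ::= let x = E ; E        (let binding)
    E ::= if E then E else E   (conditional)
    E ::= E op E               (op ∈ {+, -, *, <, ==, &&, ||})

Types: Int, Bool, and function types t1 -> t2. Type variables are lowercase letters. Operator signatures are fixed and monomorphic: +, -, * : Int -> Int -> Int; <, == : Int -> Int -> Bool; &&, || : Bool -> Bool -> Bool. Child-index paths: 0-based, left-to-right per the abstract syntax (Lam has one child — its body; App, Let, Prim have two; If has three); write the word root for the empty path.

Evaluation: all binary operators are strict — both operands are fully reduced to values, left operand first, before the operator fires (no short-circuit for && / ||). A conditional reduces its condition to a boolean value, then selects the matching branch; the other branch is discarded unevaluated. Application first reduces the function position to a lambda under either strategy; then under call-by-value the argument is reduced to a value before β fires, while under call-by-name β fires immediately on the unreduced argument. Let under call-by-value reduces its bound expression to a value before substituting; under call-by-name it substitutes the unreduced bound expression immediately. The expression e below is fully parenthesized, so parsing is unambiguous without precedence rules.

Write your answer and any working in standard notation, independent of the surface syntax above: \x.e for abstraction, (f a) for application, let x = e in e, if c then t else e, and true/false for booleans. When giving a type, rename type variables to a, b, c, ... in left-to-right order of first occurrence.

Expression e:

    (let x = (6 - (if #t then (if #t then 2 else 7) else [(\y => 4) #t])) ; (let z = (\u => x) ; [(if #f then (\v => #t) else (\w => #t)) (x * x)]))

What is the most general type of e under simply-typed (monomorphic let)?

Answer: Bool

Trace:
  unify Int ~ Int
  unify Bool ~ Bool
  unify Bool ~ Bool
  unify Int ~ Int
\y._ : a -> Int
  unify a -> Int ~ Bool -> b
  unify a ~ Bool
  unify Int ~ b
_ _ : Int
  unify Int ~ Int
  unify Int ~ Int
let x : Int
x : Int
\u._ : c -> Int
let z : c -> Int
  unify Bool ~ Bool
\v._ : d -> Bool
\w._ : e -> Bool
  unify d -> Bool ~ e -> Bool
  unify d ~ e
  unify Bool ~ Bool
x : Int
  unify Int ~ Int
x : Int
  unify Int ~ Int
  unify e -> Bool ~ Int -> f
  unify e ~ Int
  unify Bool ~ f
_ _ : Bool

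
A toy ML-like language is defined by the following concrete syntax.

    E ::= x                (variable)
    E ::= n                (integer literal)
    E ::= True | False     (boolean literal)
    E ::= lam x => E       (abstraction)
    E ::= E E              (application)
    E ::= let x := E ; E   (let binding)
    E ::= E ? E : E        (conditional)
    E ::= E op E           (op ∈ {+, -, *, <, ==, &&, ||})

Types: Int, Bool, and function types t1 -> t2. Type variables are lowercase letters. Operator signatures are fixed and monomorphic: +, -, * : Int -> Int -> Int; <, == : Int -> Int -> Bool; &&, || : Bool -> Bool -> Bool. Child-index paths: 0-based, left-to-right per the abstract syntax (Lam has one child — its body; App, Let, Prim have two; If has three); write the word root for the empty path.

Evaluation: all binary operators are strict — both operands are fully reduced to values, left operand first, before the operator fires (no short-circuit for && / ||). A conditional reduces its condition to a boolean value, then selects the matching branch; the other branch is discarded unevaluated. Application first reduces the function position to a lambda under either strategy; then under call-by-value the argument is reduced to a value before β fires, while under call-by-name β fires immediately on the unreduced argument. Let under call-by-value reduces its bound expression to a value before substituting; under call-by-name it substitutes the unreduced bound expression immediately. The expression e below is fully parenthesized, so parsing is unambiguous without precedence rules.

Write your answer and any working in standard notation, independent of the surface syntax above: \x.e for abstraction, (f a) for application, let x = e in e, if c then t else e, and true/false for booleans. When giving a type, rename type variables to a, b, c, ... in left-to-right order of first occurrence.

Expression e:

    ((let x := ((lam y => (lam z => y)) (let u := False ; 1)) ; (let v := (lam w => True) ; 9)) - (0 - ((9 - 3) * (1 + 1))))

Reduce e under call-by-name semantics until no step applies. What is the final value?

Answer: 21

Derivation:
step 0: ((let x = ((\y.(\z.y)) (let u = false in 1)) in (let v = (\w.true) in 9)) - (0 - ((9 - 3) * (1 + 1))))
step 1: [let@0] ((let v = (\w.true) in 9) - (0 - ((9 - 3) * (1 + 1))))
step 2: [let@0] (9 - (0 - ((9 - 3) * (1 + 1))))
step 3: [delta@1.1.0] (9 - (0 - (6 * (1 + 1))))
step 4: [delta@1.1.1] (9 - (0 - (6 * 2)))
step 5: [delta@1.1] (9 - (0 - 12))
step 6: [delta@1] (9 - -12)
step 7: [delta@root] 21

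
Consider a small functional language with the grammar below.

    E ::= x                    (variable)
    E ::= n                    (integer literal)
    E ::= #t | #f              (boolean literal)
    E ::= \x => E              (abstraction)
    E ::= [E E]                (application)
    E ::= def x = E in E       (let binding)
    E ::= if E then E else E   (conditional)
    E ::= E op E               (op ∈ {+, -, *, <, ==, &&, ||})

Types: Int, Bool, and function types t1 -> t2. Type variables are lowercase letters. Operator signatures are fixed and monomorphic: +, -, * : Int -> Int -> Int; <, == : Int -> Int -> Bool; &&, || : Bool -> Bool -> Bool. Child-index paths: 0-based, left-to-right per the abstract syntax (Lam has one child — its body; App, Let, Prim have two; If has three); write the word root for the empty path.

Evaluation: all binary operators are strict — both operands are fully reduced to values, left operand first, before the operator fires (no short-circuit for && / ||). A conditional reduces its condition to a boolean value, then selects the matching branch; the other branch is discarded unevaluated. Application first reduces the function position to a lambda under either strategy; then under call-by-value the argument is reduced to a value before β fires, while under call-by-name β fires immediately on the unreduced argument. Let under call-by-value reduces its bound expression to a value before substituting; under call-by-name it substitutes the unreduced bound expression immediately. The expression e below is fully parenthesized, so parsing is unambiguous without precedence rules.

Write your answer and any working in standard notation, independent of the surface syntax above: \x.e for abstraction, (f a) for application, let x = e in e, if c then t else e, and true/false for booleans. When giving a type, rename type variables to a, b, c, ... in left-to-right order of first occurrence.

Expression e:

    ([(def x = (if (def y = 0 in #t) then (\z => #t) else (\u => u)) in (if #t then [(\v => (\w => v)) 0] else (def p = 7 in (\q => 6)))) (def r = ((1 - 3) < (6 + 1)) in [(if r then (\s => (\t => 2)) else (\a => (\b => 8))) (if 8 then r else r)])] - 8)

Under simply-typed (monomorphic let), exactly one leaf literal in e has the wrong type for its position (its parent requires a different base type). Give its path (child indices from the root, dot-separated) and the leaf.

Derivation:
let y : Int
  unify Bool ~ Bool
\z._ : a -> Bool
u : b
\u._ : b -> b
  unify a -> Bool ~ b -> b
  unify a ~ b
  unify Bool ~ b
let x : Bool -> Bool
  unify Bool ~ Bool
v : c
\w._ : d -> c
\v._ : c -> d -> c
  unify c -> d -> c ~ Int -> e
  unify c ~ Int
  unify d -> Int ~ e
_ _ : d -> Int
let p : Int
\q._ : f -> Int
  unify d -> Int ~ f -> Int
  unify d ~ f
  unify Int ~ Int
  unify Int ~ Int
  unify Int ~ Int
  unify Int ~ Int
  unify Int ~ Int
  unify Int ~ Int
  unify Int ~ Int
let r : Bool
r : Bool
  unify Bool ~ Bool
\t._ : h -> Int
\s._ : g -> h -> Int
\b._ : j -> Int
\a._ : i -> j -> Int
  unify g -> h -> Int ~ i -> j -> Int
  unify g ~ i
  unify h -> Int ~ j -> Int
  unify h ~ j
  unify Int ~ Int
  unify Int ~ Bool
  FAIL: mismatch Int ~ Bool

Answer: 0.1.1.1.0 : 8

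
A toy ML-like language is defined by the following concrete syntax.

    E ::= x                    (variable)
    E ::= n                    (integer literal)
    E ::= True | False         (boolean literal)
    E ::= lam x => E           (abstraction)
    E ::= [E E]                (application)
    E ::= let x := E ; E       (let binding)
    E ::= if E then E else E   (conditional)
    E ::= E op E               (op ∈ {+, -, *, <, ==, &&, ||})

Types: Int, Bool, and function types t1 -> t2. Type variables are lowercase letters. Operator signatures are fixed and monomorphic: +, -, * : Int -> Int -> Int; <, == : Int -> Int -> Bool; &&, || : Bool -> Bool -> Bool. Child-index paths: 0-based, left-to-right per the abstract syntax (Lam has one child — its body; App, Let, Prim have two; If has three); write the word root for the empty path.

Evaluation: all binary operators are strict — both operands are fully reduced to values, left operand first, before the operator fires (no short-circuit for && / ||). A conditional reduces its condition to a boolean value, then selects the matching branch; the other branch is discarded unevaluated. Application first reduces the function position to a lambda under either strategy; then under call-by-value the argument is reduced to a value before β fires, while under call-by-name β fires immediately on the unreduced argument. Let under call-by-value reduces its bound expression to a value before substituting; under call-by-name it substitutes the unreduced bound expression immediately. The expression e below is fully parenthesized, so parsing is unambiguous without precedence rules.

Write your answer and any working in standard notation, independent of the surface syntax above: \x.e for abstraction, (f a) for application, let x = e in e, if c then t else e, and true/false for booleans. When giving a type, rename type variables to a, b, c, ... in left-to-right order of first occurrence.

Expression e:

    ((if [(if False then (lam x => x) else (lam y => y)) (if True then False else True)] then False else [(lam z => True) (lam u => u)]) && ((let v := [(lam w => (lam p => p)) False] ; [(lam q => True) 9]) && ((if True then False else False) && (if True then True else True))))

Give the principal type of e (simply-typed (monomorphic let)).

Answer: Bool

Derivation:
  unify Bool ~ Bool
x : a
\x._ : a -> a
y : b
\y._ : b -> b
  unify a -> a ~ b -> b
  unify a ~ b
  unify b ~ b
  unify Bool ~ Bool
  unify Bool ~ Bool
  unify b -> b ~ Bool -> c
  unify b ~ Bool
  unify Bool ~ c
_ _ : Bool
  unify Bool ~ Bool
\z._ : d -> Bool
u : e
\u._ : e -> e
  unify d -> Bool ~ (e -> e) -> f
  unify d ~ e -> e
  unify Bool ~ f
_ _ : Bool
  unify Bool ~ Bool
  unify Bool ~ Bool
p : h
\p._ : h -> h
\w._ : g -> h -> h
  unify g -> h -> h ~ Bool -> i
  unify g ~ Bool
  unify h -> h ~ i
_ _ : h -> h
let v : h -> h
\q._ : j -> Bool
  unify j -> Bool ~ Int -> k
  unify j ~ Int
  unify Bool ~ k
_ _ : Bool
  unify Bool ~ Bool
  unify Bool ~ Bool
  unify Bool ~ Bool
  unify Bool ~ Bool
  unify Bool ~ Bool
  unify Bool ~ Bool
  unify Bool ~ Bool
  unify Bool ~ Bool
  unify Bool ~ Bool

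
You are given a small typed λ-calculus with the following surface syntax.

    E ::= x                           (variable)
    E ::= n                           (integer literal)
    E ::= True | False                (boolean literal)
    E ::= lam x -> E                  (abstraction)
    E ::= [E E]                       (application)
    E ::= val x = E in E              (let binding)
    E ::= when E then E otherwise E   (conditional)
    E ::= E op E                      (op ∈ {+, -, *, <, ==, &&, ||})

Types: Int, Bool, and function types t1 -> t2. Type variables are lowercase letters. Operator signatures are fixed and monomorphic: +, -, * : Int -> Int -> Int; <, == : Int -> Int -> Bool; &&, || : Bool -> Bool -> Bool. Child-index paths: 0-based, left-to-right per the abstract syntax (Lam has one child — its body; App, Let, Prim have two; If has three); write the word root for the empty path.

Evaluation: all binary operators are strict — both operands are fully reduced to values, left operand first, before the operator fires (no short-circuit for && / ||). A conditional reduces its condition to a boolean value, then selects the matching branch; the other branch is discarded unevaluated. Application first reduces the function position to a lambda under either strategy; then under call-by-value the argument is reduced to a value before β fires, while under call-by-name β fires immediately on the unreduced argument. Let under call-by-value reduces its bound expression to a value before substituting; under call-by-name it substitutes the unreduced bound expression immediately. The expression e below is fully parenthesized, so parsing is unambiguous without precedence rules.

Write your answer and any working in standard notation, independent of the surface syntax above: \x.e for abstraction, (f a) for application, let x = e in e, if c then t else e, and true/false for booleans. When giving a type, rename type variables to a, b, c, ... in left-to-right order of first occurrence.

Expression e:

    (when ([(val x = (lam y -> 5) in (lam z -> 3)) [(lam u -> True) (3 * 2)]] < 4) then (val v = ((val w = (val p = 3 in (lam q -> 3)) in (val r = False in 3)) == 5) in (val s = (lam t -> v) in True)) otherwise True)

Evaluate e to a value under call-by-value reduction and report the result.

Answer: true

Derivation:
step 0: (if (((let x = (\y.5) in (\z.3)) ((\u.true) (3 * 2))) < 4) then (let v = ((let w = (let p = 3 in (\q.3)) in (let r = false in 3)) == 5) in (let s = (\t.v) in true)) else true)
step 1: [let@0.0.0] (if (((\z.3) ((\u.true) (3 * 2))) < 4) then (let v = ((let w = (let p = 3 in (\q.3)) in (let r = false in 3)) == 5) in (let s = (\t.v) in true)) else true)
step 2: [delta@0.0.1.1] (if (((\z.3) ((\u.true) 6)) < 4) then (let v = ((let w = (let p = 3 in (\q.3)) in (let r = false in 3)) == 5) in (let s = (\t.v) in true)) else true)
step 3: [beta@0.0.1] (if (((\z.3) true) < 4) then (let v = ((let w = (let p = 3 in (\q.3)) in (let r = false in 3)) == 5) in (let s = (\t.v) in true)) else true)
step 4: [beta@0.0] (if (3 < 4) then (let v = ((let w = (let p = 3 in (\q.3)) in (let r = false in 3)) == 5) in (let s = (\t.v) in true)) else true)
step 5: [delta@0] (if true then (let v = ((let w = (let p = 3 in (\q.3)) in (let r = false in 3)) == 5) in (let s = (\t.v) in true)) else true)
step 6: [if@root] (let v = ((let w = (let p = 3 in (\q.3)) in (let r = false in 3)) == 5) in (let s = (\t.v) in true))
step 7: [let@0.0.0] (let v = ((let w = (\q.3) in (let r = false in 3)) == 5) in (let s = (\t.v) in true))
step 8: [let@0.0] (let v = ((let r = false in 3) == 5) in (let s = (\t.v) in true))
step 9: [let@0.0] (let v = (3 == 5) in (let s = (\t.v) in true))
step 10: [delta@0] (let v = false in (let s = (\t.v) in true))
step 11: [let@root] (let s = (\t.false) in true)
step 12: [let@root] true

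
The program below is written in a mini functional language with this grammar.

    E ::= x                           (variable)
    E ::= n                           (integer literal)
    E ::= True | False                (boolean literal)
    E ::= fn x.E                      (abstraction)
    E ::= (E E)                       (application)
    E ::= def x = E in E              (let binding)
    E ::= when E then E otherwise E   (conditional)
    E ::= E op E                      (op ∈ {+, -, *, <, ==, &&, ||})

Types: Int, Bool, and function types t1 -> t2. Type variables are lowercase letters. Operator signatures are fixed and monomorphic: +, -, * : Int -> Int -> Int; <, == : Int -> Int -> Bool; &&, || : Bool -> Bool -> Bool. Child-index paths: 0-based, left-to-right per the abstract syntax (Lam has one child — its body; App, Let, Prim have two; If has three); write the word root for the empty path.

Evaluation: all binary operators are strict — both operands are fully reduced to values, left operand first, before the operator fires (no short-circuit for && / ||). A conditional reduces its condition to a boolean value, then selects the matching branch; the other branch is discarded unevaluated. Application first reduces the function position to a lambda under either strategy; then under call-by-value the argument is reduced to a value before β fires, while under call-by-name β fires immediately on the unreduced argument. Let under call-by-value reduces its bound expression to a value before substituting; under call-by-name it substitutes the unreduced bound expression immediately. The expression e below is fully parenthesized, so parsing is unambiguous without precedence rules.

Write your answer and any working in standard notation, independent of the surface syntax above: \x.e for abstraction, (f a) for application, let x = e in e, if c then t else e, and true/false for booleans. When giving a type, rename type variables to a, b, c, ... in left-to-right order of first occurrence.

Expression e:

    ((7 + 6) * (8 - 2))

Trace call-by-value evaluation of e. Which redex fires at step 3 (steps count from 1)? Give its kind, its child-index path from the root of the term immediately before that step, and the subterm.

Answer: delta at root : (13 * 6)

Working:
step 0: ((7 + 6) * (8 - 2))
step 1: [delta@0] (13 * (8 - 2))
step 2: [delta@1] (13 * 6)
step 3: [delta@root] 78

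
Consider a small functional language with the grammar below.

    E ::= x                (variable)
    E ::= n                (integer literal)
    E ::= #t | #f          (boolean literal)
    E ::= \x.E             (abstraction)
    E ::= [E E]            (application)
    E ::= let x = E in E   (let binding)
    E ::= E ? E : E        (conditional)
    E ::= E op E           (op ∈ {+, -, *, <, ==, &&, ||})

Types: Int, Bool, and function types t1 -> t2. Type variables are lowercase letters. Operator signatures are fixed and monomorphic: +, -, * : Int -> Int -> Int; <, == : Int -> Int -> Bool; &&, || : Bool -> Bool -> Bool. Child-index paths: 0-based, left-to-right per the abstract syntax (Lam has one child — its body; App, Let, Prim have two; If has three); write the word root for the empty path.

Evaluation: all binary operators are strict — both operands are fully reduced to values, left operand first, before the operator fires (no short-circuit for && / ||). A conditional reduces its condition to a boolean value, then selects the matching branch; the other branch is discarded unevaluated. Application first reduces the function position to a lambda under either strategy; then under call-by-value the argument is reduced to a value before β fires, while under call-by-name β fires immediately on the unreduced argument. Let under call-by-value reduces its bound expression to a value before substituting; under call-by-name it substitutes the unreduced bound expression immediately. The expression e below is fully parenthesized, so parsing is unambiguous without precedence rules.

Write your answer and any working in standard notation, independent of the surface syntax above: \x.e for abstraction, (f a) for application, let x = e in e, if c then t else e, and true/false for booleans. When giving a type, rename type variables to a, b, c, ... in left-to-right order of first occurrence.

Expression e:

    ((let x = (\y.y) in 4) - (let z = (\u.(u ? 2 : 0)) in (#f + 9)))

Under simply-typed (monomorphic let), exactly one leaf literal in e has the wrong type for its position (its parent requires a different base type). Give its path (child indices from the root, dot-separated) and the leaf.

Answer: 1.1.0 : false

Working:
y : a
\y._ : a -> a
let x : a -> a
  unify Int ~ Int
u : b
  unify b ~ Bool
  unify Int ~ Int
\u._ : Bool -> Int
let z : Bool -> Int
  unify Bool ~ Int
  FAIL: mismatch Bool ~ Int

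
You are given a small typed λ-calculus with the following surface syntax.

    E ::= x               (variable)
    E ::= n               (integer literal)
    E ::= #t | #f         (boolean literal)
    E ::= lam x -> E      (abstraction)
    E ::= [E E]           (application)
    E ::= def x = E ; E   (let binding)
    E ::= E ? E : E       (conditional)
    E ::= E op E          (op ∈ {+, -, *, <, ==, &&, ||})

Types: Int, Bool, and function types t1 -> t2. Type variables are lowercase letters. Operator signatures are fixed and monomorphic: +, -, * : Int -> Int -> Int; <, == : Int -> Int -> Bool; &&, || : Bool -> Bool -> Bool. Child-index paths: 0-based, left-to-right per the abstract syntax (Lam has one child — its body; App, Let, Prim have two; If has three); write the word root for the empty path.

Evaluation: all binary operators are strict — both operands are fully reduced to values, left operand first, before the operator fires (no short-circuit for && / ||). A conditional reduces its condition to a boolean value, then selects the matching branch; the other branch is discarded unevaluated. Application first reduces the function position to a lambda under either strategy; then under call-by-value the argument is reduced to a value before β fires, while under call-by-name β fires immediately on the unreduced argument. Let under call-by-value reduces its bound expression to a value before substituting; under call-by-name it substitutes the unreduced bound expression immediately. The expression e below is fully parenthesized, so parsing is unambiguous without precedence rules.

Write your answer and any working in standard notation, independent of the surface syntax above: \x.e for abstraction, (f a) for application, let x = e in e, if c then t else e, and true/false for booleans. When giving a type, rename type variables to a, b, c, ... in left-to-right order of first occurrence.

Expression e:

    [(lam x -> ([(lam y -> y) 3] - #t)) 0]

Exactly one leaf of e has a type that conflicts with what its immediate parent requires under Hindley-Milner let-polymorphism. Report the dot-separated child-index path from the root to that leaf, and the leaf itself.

Working:
y : b
\y._ : b -> b
  unify b -> b ~ Int -> c
  unify b ~ Int
  unify Int ~ c
_ _ : Int
  unify Int ~ Int
  unify Bool ~ Int
  FAIL: mismatch Bool ~ Int

Answer: 0.0.1 : true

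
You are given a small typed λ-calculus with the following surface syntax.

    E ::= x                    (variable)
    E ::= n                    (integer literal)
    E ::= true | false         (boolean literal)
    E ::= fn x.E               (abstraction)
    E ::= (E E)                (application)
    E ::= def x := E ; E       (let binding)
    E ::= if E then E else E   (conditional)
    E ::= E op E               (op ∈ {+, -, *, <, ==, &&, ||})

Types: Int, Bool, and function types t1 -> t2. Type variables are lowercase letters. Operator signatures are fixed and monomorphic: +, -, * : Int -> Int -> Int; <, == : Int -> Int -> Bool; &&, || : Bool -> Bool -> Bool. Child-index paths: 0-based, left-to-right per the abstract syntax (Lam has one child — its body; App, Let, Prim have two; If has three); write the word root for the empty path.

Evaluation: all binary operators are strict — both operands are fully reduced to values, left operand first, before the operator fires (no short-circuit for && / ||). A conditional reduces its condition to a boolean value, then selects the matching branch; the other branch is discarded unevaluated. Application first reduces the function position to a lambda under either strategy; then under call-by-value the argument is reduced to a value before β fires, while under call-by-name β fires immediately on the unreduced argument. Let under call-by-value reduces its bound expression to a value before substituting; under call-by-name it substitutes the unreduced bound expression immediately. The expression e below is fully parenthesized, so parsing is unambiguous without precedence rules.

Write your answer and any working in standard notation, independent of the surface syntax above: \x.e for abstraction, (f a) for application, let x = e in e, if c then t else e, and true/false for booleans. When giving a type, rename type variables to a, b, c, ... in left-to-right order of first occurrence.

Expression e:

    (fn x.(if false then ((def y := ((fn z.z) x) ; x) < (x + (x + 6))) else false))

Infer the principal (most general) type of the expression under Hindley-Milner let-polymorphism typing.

Answer: Int -> Bool

Trace:
  unify Bool ~ Bool
z : b
\z._ : b -> b
x : a
  unify b -> b ~ a -> c
  unify b ~ a
  unify a ~ c
_ _ : c
let y : c
x : c
  unify c ~ Int
x : Int
  unify Int ~ Int
x : Int
  unify Int ~ Int
  unify Int ~ Int
  unify Int ~ Int
  unify Int ~ Int
  unify Bool ~ Bool
\x._ : Int -> Bool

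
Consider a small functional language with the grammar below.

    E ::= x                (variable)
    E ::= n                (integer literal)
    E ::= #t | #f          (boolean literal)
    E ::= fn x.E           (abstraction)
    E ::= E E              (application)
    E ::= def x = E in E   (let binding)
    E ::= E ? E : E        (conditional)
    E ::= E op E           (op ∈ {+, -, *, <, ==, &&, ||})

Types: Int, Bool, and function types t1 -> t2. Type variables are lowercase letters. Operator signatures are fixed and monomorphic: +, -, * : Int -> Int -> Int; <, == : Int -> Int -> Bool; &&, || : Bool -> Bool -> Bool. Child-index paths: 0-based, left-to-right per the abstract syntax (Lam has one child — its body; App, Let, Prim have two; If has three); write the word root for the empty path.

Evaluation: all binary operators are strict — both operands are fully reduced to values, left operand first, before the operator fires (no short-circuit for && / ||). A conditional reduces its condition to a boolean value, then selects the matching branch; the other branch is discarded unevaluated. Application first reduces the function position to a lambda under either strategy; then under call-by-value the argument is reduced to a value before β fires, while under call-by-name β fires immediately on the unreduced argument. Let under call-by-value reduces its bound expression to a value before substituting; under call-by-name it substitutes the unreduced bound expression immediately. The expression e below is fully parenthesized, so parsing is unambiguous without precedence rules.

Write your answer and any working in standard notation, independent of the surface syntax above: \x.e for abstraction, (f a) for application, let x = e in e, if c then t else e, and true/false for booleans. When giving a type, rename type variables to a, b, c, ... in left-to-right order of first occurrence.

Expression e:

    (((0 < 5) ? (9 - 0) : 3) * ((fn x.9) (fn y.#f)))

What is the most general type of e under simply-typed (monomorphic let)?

Derivation:
  unify Int ~ Int
  unify Int ~ Int
  unify Bool ~ Bool
  unify Int ~ Int
  unify Int ~ Int
  unify Int ~ Int
  unify Int ~ Int
\x._ : a -> Int
\y._ : b -> Bool
  unify a -> Int ~ (b -> Bool) -> c
  unify a ~ b -> Bool
  unify Int ~ c
_ _ : Int
  unify Int ~ Int

Answer: Int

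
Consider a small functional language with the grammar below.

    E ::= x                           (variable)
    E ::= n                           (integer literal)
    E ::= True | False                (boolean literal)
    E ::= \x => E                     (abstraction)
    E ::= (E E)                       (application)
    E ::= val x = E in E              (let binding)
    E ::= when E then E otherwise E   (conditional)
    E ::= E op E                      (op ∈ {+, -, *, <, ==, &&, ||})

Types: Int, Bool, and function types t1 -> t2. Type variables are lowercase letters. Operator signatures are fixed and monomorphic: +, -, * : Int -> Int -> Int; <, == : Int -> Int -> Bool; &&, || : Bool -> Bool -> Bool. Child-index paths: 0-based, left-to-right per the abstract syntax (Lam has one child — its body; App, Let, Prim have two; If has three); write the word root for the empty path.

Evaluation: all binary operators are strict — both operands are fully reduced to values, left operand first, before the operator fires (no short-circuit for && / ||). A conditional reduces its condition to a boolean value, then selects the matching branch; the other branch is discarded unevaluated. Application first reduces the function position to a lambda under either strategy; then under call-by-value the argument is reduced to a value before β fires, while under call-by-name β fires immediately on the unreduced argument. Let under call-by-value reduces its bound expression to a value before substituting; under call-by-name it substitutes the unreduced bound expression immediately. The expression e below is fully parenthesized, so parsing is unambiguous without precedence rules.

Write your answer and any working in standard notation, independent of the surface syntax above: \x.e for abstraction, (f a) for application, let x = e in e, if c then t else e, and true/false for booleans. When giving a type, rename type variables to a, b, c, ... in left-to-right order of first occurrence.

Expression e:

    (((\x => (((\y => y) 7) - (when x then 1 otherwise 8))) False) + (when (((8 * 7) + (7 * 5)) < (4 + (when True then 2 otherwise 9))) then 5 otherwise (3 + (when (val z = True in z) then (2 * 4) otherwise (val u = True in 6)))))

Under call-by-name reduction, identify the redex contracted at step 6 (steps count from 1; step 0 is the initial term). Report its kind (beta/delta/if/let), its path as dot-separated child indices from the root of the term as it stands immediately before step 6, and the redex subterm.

Trace:
step 0: (((\x.(((\y.y) 7) - (if x then 1 else 8))) false) + (if (((8 * 7) + (7 * 5)) < (4 + (if true then 2 else 9))) then 5 else (3 + (if (let z = true in z) then (2 * 4) else (let u = true in 6)))))
step 1: [beta@0] ((((\y.y) 7) - (if false then 1 else 8)) + (if (((8 * 7) + (7 * 5)) < (4 + (if true then 2 else 9))) then 5 else (3 + (if (let z = true in z) then (2 * 4) else (let u = true in 6)))))
step 2: [beta@0.0] ((7 - (if false then 1 else 8)) + (if (((8 * 7) + (7 * 5)) < (4 + (if true then 2 else 9))) then 5 else (3 + (if (let z = true in z) then (2 * 4) else (let u = true in 6)))))
step 3: [if@0.1] ((7 - 8) + (if (((8 * 7) + (7 * 5)) < (4 + (if true then 2 else 9))) then 5 else (3 + (if (let z = true in z) then (2 * 4) else (let u = true in 6)))))
step 4: [delta@0] (-1 + (if (((8 * 7) + (7 * 5)) < (4 + (if true then 2 else 9))) then 5 else (3 + (if (let z = true in z) then (2 * 4) else (let u = true in 6)))))
step 5: [delta@1.0.0.0] (-1 + (if ((56 + (7 * 5)) < (4 + (if true then 2 else 9))) then 5 else (3 + (if (let z = true in z) then (2 * 4) else (let u = true in 6)))))
step 6: [delta@1.0.0.1] (-1 + (if ((56 + 35) < (4 + (if true then 2 else 9))) then 5 else (3 + (if (let z = true in z) then (2 * 4) else (let u = true in 6)))))

Answer: delta at 1.0.0.1 : (7 * 5)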